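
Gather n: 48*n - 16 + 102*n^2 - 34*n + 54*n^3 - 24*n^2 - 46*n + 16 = 54*n^3 + 78*n^2 - 32*n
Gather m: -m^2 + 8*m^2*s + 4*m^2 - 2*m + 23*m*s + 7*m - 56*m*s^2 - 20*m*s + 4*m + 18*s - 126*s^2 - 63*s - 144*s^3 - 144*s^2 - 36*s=m^2*(8*s + 3) + m*(-56*s^2 + 3*s + 9) - 144*s^3 - 270*s^2 - 81*s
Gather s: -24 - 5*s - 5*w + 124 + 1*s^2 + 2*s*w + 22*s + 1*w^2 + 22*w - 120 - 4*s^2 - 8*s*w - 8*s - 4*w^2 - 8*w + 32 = -3*s^2 + s*(9 - 6*w) - 3*w^2 + 9*w + 12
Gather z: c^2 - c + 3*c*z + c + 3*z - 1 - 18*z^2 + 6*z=c^2 - 18*z^2 + z*(3*c + 9) - 1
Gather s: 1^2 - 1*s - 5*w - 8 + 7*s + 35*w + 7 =6*s + 30*w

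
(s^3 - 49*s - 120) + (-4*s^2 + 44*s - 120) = s^3 - 4*s^2 - 5*s - 240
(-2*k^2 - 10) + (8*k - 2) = -2*k^2 + 8*k - 12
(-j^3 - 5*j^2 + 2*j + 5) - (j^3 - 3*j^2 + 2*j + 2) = -2*j^3 - 2*j^2 + 3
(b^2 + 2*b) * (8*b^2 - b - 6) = 8*b^4 + 15*b^3 - 8*b^2 - 12*b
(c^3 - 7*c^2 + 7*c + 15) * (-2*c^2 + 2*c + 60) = -2*c^5 + 16*c^4 + 32*c^3 - 436*c^2 + 450*c + 900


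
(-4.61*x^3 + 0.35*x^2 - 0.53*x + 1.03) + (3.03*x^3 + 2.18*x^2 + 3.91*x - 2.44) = -1.58*x^3 + 2.53*x^2 + 3.38*x - 1.41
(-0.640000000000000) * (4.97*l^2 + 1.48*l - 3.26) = -3.1808*l^2 - 0.9472*l + 2.0864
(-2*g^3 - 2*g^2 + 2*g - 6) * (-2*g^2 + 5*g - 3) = 4*g^5 - 6*g^4 - 8*g^3 + 28*g^2 - 36*g + 18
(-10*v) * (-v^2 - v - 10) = 10*v^3 + 10*v^2 + 100*v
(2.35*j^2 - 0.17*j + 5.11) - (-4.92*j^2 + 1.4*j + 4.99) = 7.27*j^2 - 1.57*j + 0.12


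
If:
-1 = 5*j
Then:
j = -1/5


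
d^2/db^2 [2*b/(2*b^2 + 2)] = 2*b*(b^2 - 3)/(b^2 + 1)^3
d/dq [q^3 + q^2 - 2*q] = 3*q^2 + 2*q - 2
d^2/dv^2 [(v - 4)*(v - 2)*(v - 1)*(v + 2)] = 6*v*(2*v - 5)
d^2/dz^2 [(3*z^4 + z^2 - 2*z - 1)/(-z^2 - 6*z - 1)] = 2*(-3*z^6 - 54*z^5 - 333*z^4 - 136*z^3 - 12*z^2 + 12*z + 22)/(z^6 + 18*z^5 + 111*z^4 + 252*z^3 + 111*z^2 + 18*z + 1)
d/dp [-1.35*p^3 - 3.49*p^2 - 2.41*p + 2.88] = -4.05*p^2 - 6.98*p - 2.41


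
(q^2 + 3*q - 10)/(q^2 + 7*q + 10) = (q - 2)/(q + 2)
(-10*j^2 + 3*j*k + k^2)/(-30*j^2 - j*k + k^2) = (2*j - k)/(6*j - k)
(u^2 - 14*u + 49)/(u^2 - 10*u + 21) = (u - 7)/(u - 3)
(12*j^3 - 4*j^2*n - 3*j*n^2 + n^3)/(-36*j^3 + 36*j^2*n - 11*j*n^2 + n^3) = (-2*j - n)/(6*j - n)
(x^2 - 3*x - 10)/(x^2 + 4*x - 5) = (x^2 - 3*x - 10)/(x^2 + 4*x - 5)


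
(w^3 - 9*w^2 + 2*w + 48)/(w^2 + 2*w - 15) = (w^2 - 6*w - 16)/(w + 5)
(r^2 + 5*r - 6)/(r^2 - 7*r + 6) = (r + 6)/(r - 6)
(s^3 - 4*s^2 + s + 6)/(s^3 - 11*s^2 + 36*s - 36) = (s + 1)/(s - 6)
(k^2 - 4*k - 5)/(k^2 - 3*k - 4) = (k - 5)/(k - 4)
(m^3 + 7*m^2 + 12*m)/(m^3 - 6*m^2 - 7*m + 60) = m*(m + 4)/(m^2 - 9*m + 20)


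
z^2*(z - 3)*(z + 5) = z^4 + 2*z^3 - 15*z^2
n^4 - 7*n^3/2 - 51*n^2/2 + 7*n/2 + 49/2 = (n - 7)*(n - 1)*(n + 1)*(n + 7/2)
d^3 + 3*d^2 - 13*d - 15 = (d - 3)*(d + 1)*(d + 5)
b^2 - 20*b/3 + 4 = (b - 6)*(b - 2/3)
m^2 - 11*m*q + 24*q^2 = (m - 8*q)*(m - 3*q)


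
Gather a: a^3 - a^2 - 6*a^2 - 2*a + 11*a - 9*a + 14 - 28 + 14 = a^3 - 7*a^2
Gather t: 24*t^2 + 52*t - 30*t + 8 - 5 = 24*t^2 + 22*t + 3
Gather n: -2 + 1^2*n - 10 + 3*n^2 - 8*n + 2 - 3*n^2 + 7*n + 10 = 0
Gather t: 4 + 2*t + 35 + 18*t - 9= 20*t + 30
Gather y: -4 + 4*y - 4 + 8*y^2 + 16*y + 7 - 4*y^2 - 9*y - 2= 4*y^2 + 11*y - 3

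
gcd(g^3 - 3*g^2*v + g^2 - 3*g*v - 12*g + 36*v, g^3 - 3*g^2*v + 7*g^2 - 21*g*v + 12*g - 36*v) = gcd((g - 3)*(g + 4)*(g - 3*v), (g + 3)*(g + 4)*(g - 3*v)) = -g^2 + 3*g*v - 4*g + 12*v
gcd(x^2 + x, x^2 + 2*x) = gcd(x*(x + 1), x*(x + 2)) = x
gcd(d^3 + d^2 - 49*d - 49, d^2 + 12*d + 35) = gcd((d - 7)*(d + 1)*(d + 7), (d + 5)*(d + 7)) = d + 7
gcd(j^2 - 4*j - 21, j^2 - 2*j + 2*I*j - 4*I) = 1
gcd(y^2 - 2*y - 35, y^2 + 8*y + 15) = y + 5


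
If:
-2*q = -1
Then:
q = 1/2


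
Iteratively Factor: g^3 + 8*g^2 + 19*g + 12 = (g + 4)*(g^2 + 4*g + 3) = (g + 1)*(g + 4)*(g + 3)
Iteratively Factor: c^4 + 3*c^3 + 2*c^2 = (c)*(c^3 + 3*c^2 + 2*c) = c*(c + 1)*(c^2 + 2*c) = c^2*(c + 1)*(c + 2)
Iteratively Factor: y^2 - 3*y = (y - 3)*(y)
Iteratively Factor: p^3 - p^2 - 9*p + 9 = (p + 3)*(p^2 - 4*p + 3) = (p - 3)*(p + 3)*(p - 1)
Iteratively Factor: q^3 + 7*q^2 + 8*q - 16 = (q + 4)*(q^2 + 3*q - 4) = (q + 4)^2*(q - 1)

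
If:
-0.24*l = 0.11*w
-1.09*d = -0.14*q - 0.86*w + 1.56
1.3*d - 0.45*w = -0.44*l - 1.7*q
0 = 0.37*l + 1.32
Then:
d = 4.64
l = -3.57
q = -0.56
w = 7.78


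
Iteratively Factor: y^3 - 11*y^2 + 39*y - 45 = (y - 3)*(y^2 - 8*y + 15) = (y - 3)^2*(y - 5)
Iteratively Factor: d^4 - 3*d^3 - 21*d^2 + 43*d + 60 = (d + 4)*(d^3 - 7*d^2 + 7*d + 15) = (d - 3)*(d + 4)*(d^2 - 4*d - 5) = (d - 5)*(d - 3)*(d + 4)*(d + 1)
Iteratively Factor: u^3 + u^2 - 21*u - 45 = (u + 3)*(u^2 - 2*u - 15) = (u - 5)*(u + 3)*(u + 3)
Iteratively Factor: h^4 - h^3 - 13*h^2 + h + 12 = (h - 4)*(h^3 + 3*h^2 - h - 3) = (h - 4)*(h + 3)*(h^2 - 1) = (h - 4)*(h - 1)*(h + 3)*(h + 1)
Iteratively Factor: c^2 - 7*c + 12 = (c - 3)*(c - 4)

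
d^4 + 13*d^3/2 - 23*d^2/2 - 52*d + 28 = (d - 1/2)*(d + 7)*(d - 2*sqrt(2))*(d + 2*sqrt(2))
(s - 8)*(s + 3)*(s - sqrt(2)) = s^3 - 5*s^2 - sqrt(2)*s^2 - 24*s + 5*sqrt(2)*s + 24*sqrt(2)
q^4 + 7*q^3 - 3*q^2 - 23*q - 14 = (q - 2)*(q + 1)^2*(q + 7)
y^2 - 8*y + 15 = (y - 5)*(y - 3)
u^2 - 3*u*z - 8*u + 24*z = (u - 8)*(u - 3*z)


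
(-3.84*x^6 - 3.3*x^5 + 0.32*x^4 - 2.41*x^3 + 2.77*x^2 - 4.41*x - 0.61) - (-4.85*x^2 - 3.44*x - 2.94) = -3.84*x^6 - 3.3*x^5 + 0.32*x^4 - 2.41*x^3 + 7.62*x^2 - 0.97*x + 2.33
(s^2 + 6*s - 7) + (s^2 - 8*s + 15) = 2*s^2 - 2*s + 8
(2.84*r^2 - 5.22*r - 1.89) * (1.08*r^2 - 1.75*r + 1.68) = 3.0672*r^4 - 10.6076*r^3 + 11.865*r^2 - 5.4621*r - 3.1752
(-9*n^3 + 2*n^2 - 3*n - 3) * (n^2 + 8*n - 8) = -9*n^5 - 70*n^4 + 85*n^3 - 43*n^2 + 24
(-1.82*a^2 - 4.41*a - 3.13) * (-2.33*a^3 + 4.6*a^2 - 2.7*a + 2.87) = 4.2406*a^5 + 1.9033*a^4 - 8.0791*a^3 - 7.7144*a^2 - 4.2057*a - 8.9831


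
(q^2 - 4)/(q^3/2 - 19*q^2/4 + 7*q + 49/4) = 4*(q^2 - 4)/(2*q^3 - 19*q^2 + 28*q + 49)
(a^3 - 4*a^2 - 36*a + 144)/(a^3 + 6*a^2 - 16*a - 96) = (a - 6)/(a + 4)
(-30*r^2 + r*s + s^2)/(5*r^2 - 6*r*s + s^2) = (-6*r - s)/(r - s)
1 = 1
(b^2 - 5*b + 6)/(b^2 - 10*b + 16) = (b - 3)/(b - 8)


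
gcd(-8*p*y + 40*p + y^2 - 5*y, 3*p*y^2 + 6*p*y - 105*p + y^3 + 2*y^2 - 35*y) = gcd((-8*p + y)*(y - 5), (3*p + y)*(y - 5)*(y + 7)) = y - 5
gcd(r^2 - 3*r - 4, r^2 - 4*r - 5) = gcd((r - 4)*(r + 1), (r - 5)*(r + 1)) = r + 1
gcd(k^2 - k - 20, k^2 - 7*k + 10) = k - 5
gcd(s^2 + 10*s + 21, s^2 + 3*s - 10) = 1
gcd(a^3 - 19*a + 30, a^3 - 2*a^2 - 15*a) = 1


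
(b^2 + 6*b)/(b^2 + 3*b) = (b + 6)/(b + 3)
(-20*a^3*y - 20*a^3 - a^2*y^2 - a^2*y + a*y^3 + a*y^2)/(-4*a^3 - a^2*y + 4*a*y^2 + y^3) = a*(-5*a*y - 5*a + y^2 + y)/(-a^2 + y^2)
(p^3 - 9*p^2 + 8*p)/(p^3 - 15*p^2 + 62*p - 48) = p/(p - 6)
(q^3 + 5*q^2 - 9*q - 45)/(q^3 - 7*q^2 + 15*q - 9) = (q^2 + 8*q + 15)/(q^2 - 4*q + 3)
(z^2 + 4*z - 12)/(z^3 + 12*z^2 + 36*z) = (z - 2)/(z*(z + 6))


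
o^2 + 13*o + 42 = (o + 6)*(o + 7)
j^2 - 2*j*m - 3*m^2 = (j - 3*m)*(j + m)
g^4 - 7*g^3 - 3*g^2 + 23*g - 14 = (g - 7)*(g - 1)^2*(g + 2)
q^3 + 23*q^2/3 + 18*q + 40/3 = (q + 5/3)*(q + 2)*(q + 4)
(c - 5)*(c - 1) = c^2 - 6*c + 5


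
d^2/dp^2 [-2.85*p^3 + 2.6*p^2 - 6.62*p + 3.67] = 5.2 - 17.1*p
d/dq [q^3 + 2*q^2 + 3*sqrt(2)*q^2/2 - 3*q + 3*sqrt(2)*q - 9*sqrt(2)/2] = 3*q^2 + 4*q + 3*sqrt(2)*q - 3 + 3*sqrt(2)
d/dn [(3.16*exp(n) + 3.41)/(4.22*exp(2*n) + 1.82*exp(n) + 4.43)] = (-13.3352*exp(2*n) - 28.7804*exp(n) + 7.7926)*exp(n)/(17.8084*exp(4*n) + 15.3608*exp(3*n) + 40.7016*exp(2*n) + 16.1252*exp(n) + 19.6249)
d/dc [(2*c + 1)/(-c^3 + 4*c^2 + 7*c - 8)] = (4*c^3 - 5*c^2 - 8*c - 23)/(c^6 - 8*c^5 + 2*c^4 + 72*c^3 - 15*c^2 - 112*c + 64)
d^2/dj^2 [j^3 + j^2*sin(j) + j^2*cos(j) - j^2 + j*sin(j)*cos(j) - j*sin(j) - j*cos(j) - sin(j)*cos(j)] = -sqrt(2)*j^2*sin(j + pi/4) - 3*j*sin(j) - 2*j*sin(2*j) + 5*j*cos(j) + 6*j + 4*sin(j) + 2*sqrt(2)*sin(2*j + pi/4) - 2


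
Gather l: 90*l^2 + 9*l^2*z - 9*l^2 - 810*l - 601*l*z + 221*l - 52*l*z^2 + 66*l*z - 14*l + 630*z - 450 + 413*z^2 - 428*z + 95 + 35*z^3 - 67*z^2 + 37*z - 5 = l^2*(9*z + 81) + l*(-52*z^2 - 535*z - 603) + 35*z^3 + 346*z^2 + 239*z - 360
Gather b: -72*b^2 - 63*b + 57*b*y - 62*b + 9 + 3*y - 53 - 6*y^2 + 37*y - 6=-72*b^2 + b*(57*y - 125) - 6*y^2 + 40*y - 50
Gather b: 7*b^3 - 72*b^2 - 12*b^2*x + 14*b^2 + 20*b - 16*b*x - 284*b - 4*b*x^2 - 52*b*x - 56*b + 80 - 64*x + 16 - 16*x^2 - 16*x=7*b^3 + b^2*(-12*x - 58) + b*(-4*x^2 - 68*x - 320) - 16*x^2 - 80*x + 96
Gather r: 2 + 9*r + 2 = 9*r + 4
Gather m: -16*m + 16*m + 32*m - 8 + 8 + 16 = 32*m + 16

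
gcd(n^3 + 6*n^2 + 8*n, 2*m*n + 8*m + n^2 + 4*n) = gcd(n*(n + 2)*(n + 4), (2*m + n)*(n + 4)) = n + 4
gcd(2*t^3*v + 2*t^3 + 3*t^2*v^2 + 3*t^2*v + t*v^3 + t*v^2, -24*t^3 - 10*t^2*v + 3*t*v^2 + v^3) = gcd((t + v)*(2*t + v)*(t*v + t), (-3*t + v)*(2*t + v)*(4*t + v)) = 2*t + v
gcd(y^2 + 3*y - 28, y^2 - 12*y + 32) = y - 4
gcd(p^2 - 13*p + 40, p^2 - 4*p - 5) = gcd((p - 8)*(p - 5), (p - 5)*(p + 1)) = p - 5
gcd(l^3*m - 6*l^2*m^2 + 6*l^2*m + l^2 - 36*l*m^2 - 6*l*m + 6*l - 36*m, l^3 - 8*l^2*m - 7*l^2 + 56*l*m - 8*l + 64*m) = 1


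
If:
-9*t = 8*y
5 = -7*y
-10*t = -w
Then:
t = 40/63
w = 400/63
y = -5/7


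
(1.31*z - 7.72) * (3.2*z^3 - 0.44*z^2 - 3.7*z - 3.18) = 4.192*z^4 - 25.2804*z^3 - 1.4502*z^2 + 24.3982*z + 24.5496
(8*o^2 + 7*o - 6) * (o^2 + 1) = 8*o^4 + 7*o^3 + 2*o^2 + 7*o - 6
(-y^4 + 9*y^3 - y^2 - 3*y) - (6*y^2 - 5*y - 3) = -y^4 + 9*y^3 - 7*y^2 + 2*y + 3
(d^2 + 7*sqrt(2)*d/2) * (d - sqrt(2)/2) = d^3 + 3*sqrt(2)*d^2 - 7*d/2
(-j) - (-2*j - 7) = j + 7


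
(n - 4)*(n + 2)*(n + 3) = n^3 + n^2 - 14*n - 24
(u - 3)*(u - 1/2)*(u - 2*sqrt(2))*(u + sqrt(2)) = u^4 - 7*u^3/2 - sqrt(2)*u^3 - 5*u^2/2 + 7*sqrt(2)*u^2/2 - 3*sqrt(2)*u/2 + 14*u - 6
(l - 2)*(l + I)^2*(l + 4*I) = l^4 - 2*l^3 + 6*I*l^3 - 9*l^2 - 12*I*l^2 + 18*l - 4*I*l + 8*I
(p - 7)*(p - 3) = p^2 - 10*p + 21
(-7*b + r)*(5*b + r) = -35*b^2 - 2*b*r + r^2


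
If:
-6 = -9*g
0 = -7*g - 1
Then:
No Solution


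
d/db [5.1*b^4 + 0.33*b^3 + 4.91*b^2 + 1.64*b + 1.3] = 20.4*b^3 + 0.99*b^2 + 9.82*b + 1.64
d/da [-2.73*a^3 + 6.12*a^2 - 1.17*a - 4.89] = -8.19*a^2 + 12.24*a - 1.17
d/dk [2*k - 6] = 2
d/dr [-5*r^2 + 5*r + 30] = 5 - 10*r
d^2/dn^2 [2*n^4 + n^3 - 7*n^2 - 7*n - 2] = 24*n^2 + 6*n - 14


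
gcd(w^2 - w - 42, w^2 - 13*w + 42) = w - 7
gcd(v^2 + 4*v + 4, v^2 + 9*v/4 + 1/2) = v + 2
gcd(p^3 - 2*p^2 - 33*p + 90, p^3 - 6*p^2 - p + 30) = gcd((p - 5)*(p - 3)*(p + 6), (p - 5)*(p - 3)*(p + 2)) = p^2 - 8*p + 15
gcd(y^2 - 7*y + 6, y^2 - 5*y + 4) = y - 1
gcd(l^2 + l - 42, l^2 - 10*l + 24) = l - 6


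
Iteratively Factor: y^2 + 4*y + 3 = (y + 1)*(y + 3)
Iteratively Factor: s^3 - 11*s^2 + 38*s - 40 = (s - 4)*(s^2 - 7*s + 10) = (s - 5)*(s - 4)*(s - 2)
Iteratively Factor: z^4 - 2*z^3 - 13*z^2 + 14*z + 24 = (z - 2)*(z^3 - 13*z - 12) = (z - 2)*(z + 3)*(z^2 - 3*z - 4) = (z - 2)*(z + 1)*(z + 3)*(z - 4)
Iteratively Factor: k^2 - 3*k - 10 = (k + 2)*(k - 5)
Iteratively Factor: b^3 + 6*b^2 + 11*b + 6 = (b + 2)*(b^2 + 4*b + 3) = (b + 1)*(b + 2)*(b + 3)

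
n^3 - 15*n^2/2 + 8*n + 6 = (n - 6)*(n - 2)*(n + 1/2)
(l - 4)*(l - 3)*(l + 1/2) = l^3 - 13*l^2/2 + 17*l/2 + 6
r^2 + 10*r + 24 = (r + 4)*(r + 6)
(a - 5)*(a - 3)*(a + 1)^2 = a^4 - 6*a^3 + 22*a + 15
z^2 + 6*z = z*(z + 6)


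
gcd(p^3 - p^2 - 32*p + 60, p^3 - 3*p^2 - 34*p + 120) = p^2 + p - 30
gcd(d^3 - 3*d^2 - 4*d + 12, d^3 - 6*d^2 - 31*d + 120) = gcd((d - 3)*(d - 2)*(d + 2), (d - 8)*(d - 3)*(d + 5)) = d - 3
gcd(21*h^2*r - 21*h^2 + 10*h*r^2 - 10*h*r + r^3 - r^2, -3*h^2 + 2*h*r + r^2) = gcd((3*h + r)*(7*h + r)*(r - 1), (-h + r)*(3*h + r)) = 3*h + r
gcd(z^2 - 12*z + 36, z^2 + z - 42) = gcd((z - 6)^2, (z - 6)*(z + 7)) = z - 6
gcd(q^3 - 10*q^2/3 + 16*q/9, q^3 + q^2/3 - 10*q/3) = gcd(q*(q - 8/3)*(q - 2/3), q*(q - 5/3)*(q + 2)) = q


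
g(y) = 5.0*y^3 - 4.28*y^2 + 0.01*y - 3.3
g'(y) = 15.0*y^2 - 8.56*y + 0.01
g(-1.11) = -15.42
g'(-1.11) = 27.99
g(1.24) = -0.34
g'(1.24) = 12.46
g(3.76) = 202.02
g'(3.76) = 179.89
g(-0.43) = -4.49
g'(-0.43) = 6.46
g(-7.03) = -1952.04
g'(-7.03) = 801.50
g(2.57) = 53.33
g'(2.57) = 77.08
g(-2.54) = -112.87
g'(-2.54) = 118.53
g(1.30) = 0.46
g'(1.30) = 14.23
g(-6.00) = -1237.44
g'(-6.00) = 591.37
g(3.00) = 93.21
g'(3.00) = 109.33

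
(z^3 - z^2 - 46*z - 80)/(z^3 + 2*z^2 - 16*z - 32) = (z^2 - 3*z - 40)/(z^2 - 16)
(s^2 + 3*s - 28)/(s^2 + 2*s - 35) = (s - 4)/(s - 5)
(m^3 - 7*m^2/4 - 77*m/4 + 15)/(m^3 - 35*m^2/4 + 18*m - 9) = (m^2 - m - 20)/(m^2 - 8*m + 12)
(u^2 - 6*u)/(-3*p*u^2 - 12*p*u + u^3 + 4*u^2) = (6 - u)/(3*p*u + 12*p - u^2 - 4*u)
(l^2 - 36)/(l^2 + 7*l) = (l^2 - 36)/(l*(l + 7))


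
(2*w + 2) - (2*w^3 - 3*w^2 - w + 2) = -2*w^3 + 3*w^2 + 3*w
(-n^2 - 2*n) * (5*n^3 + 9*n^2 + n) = -5*n^5 - 19*n^4 - 19*n^3 - 2*n^2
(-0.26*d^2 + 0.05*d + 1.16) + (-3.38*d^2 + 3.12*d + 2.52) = -3.64*d^2 + 3.17*d + 3.68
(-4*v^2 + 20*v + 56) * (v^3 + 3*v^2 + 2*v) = -4*v^5 + 8*v^4 + 108*v^3 + 208*v^2 + 112*v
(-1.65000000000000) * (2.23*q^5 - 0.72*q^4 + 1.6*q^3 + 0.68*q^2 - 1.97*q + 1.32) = -3.6795*q^5 + 1.188*q^4 - 2.64*q^3 - 1.122*q^2 + 3.2505*q - 2.178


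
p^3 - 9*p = p*(p - 3)*(p + 3)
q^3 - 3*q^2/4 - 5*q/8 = q*(q - 5/4)*(q + 1/2)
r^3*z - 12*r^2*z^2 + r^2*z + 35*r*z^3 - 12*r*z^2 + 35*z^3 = (r - 7*z)*(r - 5*z)*(r*z + z)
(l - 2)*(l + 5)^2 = l^3 + 8*l^2 + 5*l - 50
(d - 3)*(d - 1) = d^2 - 4*d + 3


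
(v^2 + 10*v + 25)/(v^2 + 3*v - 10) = (v + 5)/(v - 2)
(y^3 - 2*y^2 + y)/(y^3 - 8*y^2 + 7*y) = (y - 1)/(y - 7)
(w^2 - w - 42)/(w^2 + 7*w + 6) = (w - 7)/(w + 1)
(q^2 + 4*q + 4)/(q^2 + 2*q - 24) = (q^2 + 4*q + 4)/(q^2 + 2*q - 24)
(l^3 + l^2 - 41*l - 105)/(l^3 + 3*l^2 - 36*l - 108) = (l^2 - 2*l - 35)/(l^2 - 36)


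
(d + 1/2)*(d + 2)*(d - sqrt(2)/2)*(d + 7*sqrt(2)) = d^4 + 5*d^3/2 + 13*sqrt(2)*d^3/2 - 6*d^2 + 65*sqrt(2)*d^2/4 - 35*d/2 + 13*sqrt(2)*d/2 - 7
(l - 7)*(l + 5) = l^2 - 2*l - 35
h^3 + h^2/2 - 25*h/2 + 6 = (h - 3)*(h - 1/2)*(h + 4)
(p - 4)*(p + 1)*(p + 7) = p^3 + 4*p^2 - 25*p - 28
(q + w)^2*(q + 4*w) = q^3 + 6*q^2*w + 9*q*w^2 + 4*w^3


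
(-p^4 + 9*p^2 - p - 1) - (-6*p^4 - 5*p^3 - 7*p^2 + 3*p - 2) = 5*p^4 + 5*p^3 + 16*p^2 - 4*p + 1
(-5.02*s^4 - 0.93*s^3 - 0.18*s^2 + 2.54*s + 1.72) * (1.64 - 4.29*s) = 21.5358*s^5 - 4.2431*s^4 - 0.753*s^3 - 11.1918*s^2 - 3.2132*s + 2.8208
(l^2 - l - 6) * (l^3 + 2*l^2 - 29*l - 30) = l^5 + l^4 - 37*l^3 - 13*l^2 + 204*l + 180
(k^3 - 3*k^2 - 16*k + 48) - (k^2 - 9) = k^3 - 4*k^2 - 16*k + 57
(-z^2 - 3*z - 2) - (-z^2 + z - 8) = 6 - 4*z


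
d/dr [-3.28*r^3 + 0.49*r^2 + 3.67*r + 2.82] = -9.84*r^2 + 0.98*r + 3.67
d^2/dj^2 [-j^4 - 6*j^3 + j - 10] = 12*j*(-j - 3)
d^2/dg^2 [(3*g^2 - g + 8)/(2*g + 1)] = 74/(8*g^3 + 12*g^2 + 6*g + 1)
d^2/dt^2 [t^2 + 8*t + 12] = 2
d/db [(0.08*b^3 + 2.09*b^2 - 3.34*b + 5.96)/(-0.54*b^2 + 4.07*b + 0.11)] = (-0.0432*b^4 + 0.6512*b^3 + 6.7291*b^2 + 6.8966*b - 24.6246)/(0.2916*b^4 - 4.3956*b^3 + 16.4461*b^2 + 0.8954*b + 0.0121)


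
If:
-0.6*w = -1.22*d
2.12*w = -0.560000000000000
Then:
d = -0.13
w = -0.26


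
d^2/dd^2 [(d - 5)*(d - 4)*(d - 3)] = 6*d - 24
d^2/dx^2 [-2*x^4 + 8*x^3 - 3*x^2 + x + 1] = -24*x^2 + 48*x - 6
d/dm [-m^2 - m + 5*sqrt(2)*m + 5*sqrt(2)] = -2*m - 1 + 5*sqrt(2)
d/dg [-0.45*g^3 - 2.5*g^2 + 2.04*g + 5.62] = -1.35*g^2 - 5.0*g + 2.04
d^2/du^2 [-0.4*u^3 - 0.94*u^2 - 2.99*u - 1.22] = -2.4*u - 1.88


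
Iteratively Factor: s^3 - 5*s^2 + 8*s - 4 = (s - 2)*(s^2 - 3*s + 2) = (s - 2)*(s - 1)*(s - 2)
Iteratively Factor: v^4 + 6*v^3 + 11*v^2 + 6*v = (v + 3)*(v^3 + 3*v^2 + 2*v) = (v + 2)*(v + 3)*(v^2 + v) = (v + 1)*(v + 2)*(v + 3)*(v)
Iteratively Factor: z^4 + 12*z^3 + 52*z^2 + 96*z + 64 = (z + 2)*(z^3 + 10*z^2 + 32*z + 32) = (z + 2)*(z + 4)*(z^2 + 6*z + 8) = (z + 2)*(z + 4)^2*(z + 2)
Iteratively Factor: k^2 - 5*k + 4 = (k - 4)*(k - 1)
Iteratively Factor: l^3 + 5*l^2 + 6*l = (l)*(l^2 + 5*l + 6) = l*(l + 2)*(l + 3)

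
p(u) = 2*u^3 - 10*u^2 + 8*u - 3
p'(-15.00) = 1658.00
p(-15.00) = -9123.00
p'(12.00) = 632.00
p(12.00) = 2109.00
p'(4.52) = 40.18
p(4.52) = 13.55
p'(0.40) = 0.96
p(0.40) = -1.27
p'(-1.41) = 48.13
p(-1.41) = -39.77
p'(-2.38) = 89.59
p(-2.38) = -105.65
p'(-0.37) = 16.22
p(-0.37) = -7.43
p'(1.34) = -8.03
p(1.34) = -5.42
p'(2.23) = -6.76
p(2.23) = -12.71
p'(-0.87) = 29.94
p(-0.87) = -18.85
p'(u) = 6*u^2 - 20*u + 8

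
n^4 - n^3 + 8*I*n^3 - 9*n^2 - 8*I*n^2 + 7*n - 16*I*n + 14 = (n - 2)*(n + 1)*(n + I)*(n + 7*I)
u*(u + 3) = u^2 + 3*u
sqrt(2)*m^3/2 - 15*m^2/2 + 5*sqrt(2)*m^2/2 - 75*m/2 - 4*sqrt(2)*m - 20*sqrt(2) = (m + 5)*(m - 8*sqrt(2))*(sqrt(2)*m/2 + 1/2)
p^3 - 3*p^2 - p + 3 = (p - 3)*(p - 1)*(p + 1)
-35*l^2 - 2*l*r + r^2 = (-7*l + r)*(5*l + r)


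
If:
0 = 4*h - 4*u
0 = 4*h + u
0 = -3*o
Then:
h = 0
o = 0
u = 0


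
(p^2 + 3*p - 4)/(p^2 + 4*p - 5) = (p + 4)/(p + 5)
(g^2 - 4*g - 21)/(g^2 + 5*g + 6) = (g - 7)/(g + 2)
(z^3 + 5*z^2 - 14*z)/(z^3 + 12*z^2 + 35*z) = (z - 2)/(z + 5)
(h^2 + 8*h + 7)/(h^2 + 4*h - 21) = (h + 1)/(h - 3)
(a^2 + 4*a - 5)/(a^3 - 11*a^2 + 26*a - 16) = (a + 5)/(a^2 - 10*a + 16)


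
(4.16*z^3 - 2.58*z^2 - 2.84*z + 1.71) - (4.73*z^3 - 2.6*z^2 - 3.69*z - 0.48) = -0.57*z^3 + 0.02*z^2 + 0.85*z + 2.19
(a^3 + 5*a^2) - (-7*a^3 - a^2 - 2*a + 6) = 8*a^3 + 6*a^2 + 2*a - 6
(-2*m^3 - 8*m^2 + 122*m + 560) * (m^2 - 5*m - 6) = -2*m^5 + 2*m^4 + 174*m^3 - 2*m^2 - 3532*m - 3360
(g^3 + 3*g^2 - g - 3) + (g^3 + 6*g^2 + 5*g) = 2*g^3 + 9*g^2 + 4*g - 3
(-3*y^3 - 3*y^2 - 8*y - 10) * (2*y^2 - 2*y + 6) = -6*y^5 - 28*y^3 - 22*y^2 - 28*y - 60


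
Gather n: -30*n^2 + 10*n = -30*n^2 + 10*n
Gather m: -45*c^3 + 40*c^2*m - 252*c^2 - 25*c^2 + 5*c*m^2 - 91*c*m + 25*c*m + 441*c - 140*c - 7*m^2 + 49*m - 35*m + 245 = -45*c^3 - 277*c^2 + 301*c + m^2*(5*c - 7) + m*(40*c^2 - 66*c + 14) + 245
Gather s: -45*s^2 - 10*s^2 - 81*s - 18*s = -55*s^2 - 99*s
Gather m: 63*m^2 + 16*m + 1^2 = 63*m^2 + 16*m + 1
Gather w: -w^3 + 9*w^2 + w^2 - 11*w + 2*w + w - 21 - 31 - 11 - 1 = -w^3 + 10*w^2 - 8*w - 64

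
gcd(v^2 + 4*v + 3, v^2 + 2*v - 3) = v + 3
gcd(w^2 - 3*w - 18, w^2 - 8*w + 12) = w - 6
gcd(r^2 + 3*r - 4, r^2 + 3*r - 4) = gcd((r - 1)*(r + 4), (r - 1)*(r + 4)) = r^2 + 3*r - 4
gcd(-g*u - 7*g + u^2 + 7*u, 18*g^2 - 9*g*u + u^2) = 1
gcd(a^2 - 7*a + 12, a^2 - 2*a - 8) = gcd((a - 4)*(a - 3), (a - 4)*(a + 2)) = a - 4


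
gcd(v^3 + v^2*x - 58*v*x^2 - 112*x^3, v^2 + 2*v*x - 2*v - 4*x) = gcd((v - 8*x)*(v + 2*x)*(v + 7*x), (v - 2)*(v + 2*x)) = v + 2*x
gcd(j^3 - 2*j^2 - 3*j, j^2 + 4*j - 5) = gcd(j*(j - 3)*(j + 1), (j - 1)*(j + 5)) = 1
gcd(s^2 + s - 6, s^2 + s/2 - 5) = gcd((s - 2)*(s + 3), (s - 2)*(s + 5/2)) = s - 2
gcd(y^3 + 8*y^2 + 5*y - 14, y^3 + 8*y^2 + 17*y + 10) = y + 2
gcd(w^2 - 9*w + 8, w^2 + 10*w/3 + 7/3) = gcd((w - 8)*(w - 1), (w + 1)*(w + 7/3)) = 1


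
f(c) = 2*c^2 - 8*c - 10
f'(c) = 4*c - 8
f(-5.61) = 97.82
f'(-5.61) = -30.44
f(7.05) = 33.00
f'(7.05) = 20.20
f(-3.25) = 37.12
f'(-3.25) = -21.00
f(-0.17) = -8.58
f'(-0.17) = -8.68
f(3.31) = -14.57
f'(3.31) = 5.24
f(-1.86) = 11.80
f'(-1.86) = -15.44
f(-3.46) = 41.62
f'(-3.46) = -21.84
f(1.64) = -17.74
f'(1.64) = -1.44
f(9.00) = 80.00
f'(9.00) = 28.00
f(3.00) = -16.00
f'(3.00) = 4.00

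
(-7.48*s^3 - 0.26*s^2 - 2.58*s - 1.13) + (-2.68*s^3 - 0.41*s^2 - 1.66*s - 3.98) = -10.16*s^3 - 0.67*s^2 - 4.24*s - 5.11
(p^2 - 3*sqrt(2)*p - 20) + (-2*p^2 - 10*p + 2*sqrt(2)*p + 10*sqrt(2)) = -p^2 - 10*p - sqrt(2)*p - 20 + 10*sqrt(2)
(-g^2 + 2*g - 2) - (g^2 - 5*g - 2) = -2*g^2 + 7*g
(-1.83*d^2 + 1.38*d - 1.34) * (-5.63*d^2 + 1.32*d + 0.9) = 10.3029*d^4 - 10.185*d^3 + 7.7188*d^2 - 0.5268*d - 1.206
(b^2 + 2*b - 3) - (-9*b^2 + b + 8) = 10*b^2 + b - 11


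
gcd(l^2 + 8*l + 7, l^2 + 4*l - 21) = l + 7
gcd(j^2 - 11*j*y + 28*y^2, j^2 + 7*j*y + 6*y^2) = 1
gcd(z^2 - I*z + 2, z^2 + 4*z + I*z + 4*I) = z + I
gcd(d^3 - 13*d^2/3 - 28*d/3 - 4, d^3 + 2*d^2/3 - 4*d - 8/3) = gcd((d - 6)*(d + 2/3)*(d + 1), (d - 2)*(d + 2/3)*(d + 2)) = d + 2/3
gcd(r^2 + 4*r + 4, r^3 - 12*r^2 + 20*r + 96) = r + 2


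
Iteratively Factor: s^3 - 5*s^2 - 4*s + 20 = (s - 5)*(s^2 - 4) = (s - 5)*(s - 2)*(s + 2)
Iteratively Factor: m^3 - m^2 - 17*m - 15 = (m + 3)*(m^2 - 4*m - 5) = (m - 5)*(m + 3)*(m + 1)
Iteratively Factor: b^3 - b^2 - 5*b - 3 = (b + 1)*(b^2 - 2*b - 3) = (b + 1)^2*(b - 3)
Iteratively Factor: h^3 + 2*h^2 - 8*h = (h - 2)*(h^2 + 4*h) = (h - 2)*(h + 4)*(h)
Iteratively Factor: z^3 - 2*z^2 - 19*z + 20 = (z - 5)*(z^2 + 3*z - 4) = (z - 5)*(z + 4)*(z - 1)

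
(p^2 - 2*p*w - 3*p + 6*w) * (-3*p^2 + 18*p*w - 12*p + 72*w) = -3*p^4 + 24*p^3*w - 3*p^3 - 36*p^2*w^2 + 24*p^2*w + 36*p^2 - 36*p*w^2 - 288*p*w + 432*w^2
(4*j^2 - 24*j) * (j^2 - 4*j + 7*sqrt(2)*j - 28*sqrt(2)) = 4*j^4 - 40*j^3 + 28*sqrt(2)*j^3 - 280*sqrt(2)*j^2 + 96*j^2 + 672*sqrt(2)*j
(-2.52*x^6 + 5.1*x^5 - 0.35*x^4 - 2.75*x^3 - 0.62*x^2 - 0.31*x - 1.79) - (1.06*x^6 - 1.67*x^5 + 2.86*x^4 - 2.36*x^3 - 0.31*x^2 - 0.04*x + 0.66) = -3.58*x^6 + 6.77*x^5 - 3.21*x^4 - 0.39*x^3 - 0.31*x^2 - 0.27*x - 2.45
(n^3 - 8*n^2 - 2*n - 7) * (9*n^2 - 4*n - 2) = 9*n^5 - 76*n^4 + 12*n^3 - 39*n^2 + 32*n + 14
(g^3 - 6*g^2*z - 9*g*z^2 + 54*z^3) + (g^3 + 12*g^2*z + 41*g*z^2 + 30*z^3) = 2*g^3 + 6*g^2*z + 32*g*z^2 + 84*z^3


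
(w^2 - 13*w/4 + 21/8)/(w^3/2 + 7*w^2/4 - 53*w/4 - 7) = (8*w^2 - 26*w + 21)/(2*(2*w^3 + 7*w^2 - 53*w - 28))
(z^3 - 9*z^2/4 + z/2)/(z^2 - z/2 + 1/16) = 4*z*(z - 2)/(4*z - 1)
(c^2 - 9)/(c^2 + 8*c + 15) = (c - 3)/(c + 5)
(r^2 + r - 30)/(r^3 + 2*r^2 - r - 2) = (r^2 + r - 30)/(r^3 + 2*r^2 - r - 2)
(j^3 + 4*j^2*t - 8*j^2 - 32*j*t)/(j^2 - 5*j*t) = (j^2 + 4*j*t - 8*j - 32*t)/(j - 5*t)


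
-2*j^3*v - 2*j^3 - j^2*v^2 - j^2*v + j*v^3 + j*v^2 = (-2*j + v)*(j + v)*(j*v + j)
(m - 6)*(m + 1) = m^2 - 5*m - 6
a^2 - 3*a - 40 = (a - 8)*(a + 5)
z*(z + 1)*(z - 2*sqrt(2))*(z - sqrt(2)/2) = z^4 - 5*sqrt(2)*z^3/2 + z^3 - 5*sqrt(2)*z^2/2 + 2*z^2 + 2*z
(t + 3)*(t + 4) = t^2 + 7*t + 12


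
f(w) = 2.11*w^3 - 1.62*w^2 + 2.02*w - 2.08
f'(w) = 6.33*w^2 - 3.24*w + 2.02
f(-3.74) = -142.68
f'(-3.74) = 102.68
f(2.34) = 20.81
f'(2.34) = 29.10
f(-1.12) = -9.34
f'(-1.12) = 13.59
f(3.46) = 72.92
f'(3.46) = 66.59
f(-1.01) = -7.95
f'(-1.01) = 11.75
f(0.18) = -1.76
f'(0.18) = 1.64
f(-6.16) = -569.20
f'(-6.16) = 262.17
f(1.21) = 1.73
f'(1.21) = 7.37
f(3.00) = 46.37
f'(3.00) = 49.27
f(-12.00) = -3905.68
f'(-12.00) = 952.42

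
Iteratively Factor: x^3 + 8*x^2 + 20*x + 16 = (x + 2)*(x^2 + 6*x + 8) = (x + 2)*(x + 4)*(x + 2)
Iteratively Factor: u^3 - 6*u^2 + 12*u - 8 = (u - 2)*(u^2 - 4*u + 4) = (u - 2)^2*(u - 2)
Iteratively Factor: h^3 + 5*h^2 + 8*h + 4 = (h + 2)*(h^2 + 3*h + 2) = (h + 1)*(h + 2)*(h + 2)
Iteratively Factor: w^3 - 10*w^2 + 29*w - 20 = (w - 4)*(w^2 - 6*w + 5) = (w - 5)*(w - 4)*(w - 1)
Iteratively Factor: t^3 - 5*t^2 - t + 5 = (t - 5)*(t^2 - 1) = (t - 5)*(t - 1)*(t + 1)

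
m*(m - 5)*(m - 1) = m^3 - 6*m^2 + 5*m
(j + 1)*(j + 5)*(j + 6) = j^3 + 12*j^2 + 41*j + 30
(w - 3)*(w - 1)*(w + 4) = w^3 - 13*w + 12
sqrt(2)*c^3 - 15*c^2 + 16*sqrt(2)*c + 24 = (c - 6*sqrt(2))*(c - 2*sqrt(2))*(sqrt(2)*c + 1)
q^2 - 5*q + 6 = (q - 3)*(q - 2)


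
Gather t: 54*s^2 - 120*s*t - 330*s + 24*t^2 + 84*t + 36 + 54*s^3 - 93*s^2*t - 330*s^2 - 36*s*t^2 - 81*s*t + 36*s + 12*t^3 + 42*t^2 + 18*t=54*s^3 - 276*s^2 - 294*s + 12*t^3 + t^2*(66 - 36*s) + t*(-93*s^2 - 201*s + 102) + 36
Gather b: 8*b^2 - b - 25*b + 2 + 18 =8*b^2 - 26*b + 20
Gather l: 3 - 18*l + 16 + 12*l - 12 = 7 - 6*l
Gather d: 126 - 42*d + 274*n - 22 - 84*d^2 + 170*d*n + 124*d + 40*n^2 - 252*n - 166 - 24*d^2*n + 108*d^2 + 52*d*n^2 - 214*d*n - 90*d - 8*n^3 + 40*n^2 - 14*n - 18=d^2*(24 - 24*n) + d*(52*n^2 - 44*n - 8) - 8*n^3 + 80*n^2 + 8*n - 80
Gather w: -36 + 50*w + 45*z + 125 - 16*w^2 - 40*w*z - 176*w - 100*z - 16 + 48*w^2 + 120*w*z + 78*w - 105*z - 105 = 32*w^2 + w*(80*z - 48) - 160*z - 32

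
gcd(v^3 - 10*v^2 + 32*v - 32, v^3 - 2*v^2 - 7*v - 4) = v - 4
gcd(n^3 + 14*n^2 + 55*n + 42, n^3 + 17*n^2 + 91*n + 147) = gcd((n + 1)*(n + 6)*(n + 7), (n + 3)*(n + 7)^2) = n + 7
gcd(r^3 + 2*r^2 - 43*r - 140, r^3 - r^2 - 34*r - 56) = r^2 - 3*r - 28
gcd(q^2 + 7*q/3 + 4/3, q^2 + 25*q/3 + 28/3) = q + 4/3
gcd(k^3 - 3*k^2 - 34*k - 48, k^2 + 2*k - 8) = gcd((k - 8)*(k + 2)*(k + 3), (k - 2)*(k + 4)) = 1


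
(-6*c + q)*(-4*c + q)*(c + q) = 24*c^3 + 14*c^2*q - 9*c*q^2 + q^3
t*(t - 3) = t^2 - 3*t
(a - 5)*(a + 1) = a^2 - 4*a - 5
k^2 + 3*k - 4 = (k - 1)*(k + 4)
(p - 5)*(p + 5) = p^2 - 25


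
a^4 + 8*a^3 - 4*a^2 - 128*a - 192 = (a - 4)*(a + 2)*(a + 4)*(a + 6)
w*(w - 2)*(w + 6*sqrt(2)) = w^3 - 2*w^2 + 6*sqrt(2)*w^2 - 12*sqrt(2)*w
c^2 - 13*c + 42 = (c - 7)*(c - 6)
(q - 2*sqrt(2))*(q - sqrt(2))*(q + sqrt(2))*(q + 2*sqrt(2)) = q^4 - 10*q^2 + 16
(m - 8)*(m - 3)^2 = m^3 - 14*m^2 + 57*m - 72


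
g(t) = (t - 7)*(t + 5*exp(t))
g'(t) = t + (t - 7)*(5*exp(t) + 1) + 5*exp(t)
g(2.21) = -228.91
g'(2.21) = -175.32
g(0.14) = -40.41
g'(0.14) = -40.42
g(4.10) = -886.82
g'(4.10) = -572.03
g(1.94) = -185.87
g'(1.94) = -144.38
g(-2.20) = 15.14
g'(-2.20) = -15.94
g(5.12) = -1582.58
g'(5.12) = -733.04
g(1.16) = -99.92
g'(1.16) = -81.88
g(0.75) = -70.84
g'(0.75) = -61.07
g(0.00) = -35.00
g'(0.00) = -37.00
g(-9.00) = 143.99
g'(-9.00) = -25.01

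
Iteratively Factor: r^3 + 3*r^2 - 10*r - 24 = (r - 3)*(r^2 + 6*r + 8) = (r - 3)*(r + 2)*(r + 4)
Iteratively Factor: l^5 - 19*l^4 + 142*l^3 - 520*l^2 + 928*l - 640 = (l - 5)*(l^4 - 14*l^3 + 72*l^2 - 160*l + 128) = (l - 5)*(l - 4)*(l^3 - 10*l^2 + 32*l - 32) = (l - 5)*(l - 4)*(l - 2)*(l^2 - 8*l + 16) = (l - 5)*(l - 4)^2*(l - 2)*(l - 4)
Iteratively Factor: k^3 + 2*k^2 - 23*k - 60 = (k + 3)*(k^2 - k - 20) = (k + 3)*(k + 4)*(k - 5)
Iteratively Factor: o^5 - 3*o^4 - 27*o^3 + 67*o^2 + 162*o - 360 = (o - 2)*(o^4 - o^3 - 29*o^2 + 9*o + 180) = (o - 2)*(o + 3)*(o^3 - 4*o^2 - 17*o + 60) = (o - 5)*(o - 2)*(o + 3)*(o^2 + o - 12) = (o - 5)*(o - 2)*(o + 3)*(o + 4)*(o - 3)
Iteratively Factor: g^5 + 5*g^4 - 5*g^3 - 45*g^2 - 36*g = (g + 4)*(g^4 + g^3 - 9*g^2 - 9*g) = (g + 1)*(g + 4)*(g^3 - 9*g) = (g + 1)*(g + 3)*(g + 4)*(g^2 - 3*g) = (g - 3)*(g + 1)*(g + 3)*(g + 4)*(g)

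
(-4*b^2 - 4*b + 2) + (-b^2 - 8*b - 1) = -5*b^2 - 12*b + 1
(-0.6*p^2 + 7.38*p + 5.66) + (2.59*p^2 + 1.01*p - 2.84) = 1.99*p^2 + 8.39*p + 2.82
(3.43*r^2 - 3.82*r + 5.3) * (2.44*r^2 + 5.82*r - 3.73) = 8.3692*r^4 + 10.6418*r^3 - 22.0943*r^2 + 45.0946*r - 19.769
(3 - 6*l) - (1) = 2 - 6*l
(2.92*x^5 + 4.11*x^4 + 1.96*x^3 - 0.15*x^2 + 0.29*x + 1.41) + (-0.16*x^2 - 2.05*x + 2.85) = 2.92*x^5 + 4.11*x^4 + 1.96*x^3 - 0.31*x^2 - 1.76*x + 4.26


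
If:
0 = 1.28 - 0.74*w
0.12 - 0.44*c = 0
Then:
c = 0.27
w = 1.73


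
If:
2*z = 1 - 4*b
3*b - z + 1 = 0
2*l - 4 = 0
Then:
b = -1/10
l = 2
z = 7/10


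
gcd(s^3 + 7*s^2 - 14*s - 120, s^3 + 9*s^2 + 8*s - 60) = s^2 + 11*s + 30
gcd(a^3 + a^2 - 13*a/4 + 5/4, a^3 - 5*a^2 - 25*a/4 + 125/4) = a + 5/2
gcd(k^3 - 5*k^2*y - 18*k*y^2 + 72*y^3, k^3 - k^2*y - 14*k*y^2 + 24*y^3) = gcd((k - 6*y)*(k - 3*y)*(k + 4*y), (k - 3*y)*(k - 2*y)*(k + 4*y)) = -k^2 - k*y + 12*y^2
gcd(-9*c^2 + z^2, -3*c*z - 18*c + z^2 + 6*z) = -3*c + z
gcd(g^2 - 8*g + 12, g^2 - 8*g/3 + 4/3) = g - 2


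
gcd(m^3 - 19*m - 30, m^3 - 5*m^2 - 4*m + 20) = m^2 - 3*m - 10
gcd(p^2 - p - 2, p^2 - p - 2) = p^2 - p - 2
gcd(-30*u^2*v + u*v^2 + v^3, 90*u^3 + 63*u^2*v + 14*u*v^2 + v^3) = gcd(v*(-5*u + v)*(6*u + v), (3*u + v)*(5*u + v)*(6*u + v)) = 6*u + v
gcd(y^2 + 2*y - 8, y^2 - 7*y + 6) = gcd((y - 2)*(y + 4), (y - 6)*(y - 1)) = 1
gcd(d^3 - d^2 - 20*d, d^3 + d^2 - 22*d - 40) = d^2 - d - 20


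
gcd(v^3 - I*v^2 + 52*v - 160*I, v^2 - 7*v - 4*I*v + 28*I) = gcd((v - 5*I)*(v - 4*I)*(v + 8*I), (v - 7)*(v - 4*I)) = v - 4*I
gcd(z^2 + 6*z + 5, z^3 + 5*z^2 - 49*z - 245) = z + 5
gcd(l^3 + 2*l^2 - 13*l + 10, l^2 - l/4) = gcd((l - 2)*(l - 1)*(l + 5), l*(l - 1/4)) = 1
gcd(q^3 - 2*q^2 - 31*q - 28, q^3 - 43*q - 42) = q^2 - 6*q - 7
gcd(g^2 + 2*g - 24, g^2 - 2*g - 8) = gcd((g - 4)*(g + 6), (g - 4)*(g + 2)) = g - 4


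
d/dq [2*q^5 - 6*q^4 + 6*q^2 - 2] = 10*q^4 - 24*q^3 + 12*q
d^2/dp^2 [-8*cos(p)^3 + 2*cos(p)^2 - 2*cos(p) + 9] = 8*cos(p) - 4*cos(2*p) + 18*cos(3*p)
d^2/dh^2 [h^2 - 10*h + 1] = 2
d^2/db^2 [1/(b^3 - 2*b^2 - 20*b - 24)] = 4*(3*b^2 - 20*b + 44)/(b^7 - 10*b^6 - 12*b^5 + 248*b^4 + 304*b^3 - 2016*b^2 - 5184*b - 3456)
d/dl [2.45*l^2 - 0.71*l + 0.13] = 4.9*l - 0.71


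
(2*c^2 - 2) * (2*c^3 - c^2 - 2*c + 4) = 4*c^5 - 2*c^4 - 8*c^3 + 10*c^2 + 4*c - 8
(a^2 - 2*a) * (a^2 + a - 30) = a^4 - a^3 - 32*a^2 + 60*a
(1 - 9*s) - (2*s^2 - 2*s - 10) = -2*s^2 - 7*s + 11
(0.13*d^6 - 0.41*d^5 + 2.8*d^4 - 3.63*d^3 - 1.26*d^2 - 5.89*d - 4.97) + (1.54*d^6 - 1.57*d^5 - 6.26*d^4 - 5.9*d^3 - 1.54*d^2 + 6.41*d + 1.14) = 1.67*d^6 - 1.98*d^5 - 3.46*d^4 - 9.53*d^3 - 2.8*d^2 + 0.52*d - 3.83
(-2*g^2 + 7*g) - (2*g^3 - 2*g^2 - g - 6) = -2*g^3 + 8*g + 6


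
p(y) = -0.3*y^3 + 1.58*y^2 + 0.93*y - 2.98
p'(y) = -0.9*y^2 + 3.16*y + 0.93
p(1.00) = -0.77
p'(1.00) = 3.19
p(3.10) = 6.15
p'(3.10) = 2.08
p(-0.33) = -3.10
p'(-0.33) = -0.21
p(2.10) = 3.16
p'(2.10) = 3.60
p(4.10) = 6.72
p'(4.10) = -1.24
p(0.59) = -1.94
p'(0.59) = 2.48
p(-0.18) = -3.09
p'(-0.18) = 0.33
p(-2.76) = 12.80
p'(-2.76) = -14.65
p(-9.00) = 335.33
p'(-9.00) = -100.41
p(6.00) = -5.32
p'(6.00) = -12.51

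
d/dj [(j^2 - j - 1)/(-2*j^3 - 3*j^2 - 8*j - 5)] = (2*j^4 - 4*j^3 - 17*j^2 - 16*j - 3)/(4*j^6 + 12*j^5 + 41*j^4 + 68*j^3 + 94*j^2 + 80*j + 25)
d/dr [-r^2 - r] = -2*r - 1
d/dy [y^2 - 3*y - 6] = 2*y - 3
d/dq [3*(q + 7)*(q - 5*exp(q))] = -15*q*exp(q) + 6*q - 120*exp(q) + 21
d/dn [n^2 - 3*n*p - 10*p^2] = 2*n - 3*p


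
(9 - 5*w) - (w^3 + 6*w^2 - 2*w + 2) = -w^3 - 6*w^2 - 3*w + 7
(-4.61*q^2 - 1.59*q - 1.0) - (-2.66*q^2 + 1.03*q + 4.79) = -1.95*q^2 - 2.62*q - 5.79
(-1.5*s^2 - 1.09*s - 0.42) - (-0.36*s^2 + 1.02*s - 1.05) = -1.14*s^2 - 2.11*s + 0.63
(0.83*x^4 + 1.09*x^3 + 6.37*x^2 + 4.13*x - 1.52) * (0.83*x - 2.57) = 0.6889*x^5 - 1.2284*x^4 + 2.4858*x^3 - 12.943*x^2 - 11.8757*x + 3.9064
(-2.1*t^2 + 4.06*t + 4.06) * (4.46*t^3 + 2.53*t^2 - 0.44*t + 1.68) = -9.366*t^5 + 12.7946*t^4 + 29.3034*t^3 + 4.9574*t^2 + 5.0344*t + 6.8208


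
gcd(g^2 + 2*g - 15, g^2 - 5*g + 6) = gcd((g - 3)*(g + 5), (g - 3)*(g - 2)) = g - 3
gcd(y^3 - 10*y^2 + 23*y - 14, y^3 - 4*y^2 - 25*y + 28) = y^2 - 8*y + 7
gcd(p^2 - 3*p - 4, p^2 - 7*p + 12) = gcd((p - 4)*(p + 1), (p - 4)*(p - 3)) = p - 4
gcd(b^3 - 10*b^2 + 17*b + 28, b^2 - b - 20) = 1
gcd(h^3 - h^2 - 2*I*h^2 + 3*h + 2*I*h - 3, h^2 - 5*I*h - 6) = h - 3*I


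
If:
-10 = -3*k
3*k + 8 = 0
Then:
No Solution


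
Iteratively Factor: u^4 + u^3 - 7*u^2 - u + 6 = (u + 1)*(u^3 - 7*u + 6) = (u - 2)*(u + 1)*(u^2 + 2*u - 3) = (u - 2)*(u + 1)*(u + 3)*(u - 1)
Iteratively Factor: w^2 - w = (w)*(w - 1)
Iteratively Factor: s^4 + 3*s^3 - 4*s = (s + 2)*(s^3 + s^2 - 2*s) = s*(s + 2)*(s^2 + s - 2) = s*(s - 1)*(s + 2)*(s + 2)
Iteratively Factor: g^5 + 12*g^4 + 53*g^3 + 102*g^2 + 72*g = (g + 4)*(g^4 + 8*g^3 + 21*g^2 + 18*g) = (g + 3)*(g + 4)*(g^3 + 5*g^2 + 6*g) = (g + 3)^2*(g + 4)*(g^2 + 2*g) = g*(g + 3)^2*(g + 4)*(g + 2)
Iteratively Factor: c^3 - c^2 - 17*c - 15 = (c + 1)*(c^2 - 2*c - 15) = (c + 1)*(c + 3)*(c - 5)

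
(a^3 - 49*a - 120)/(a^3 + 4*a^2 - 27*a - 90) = (a^2 - 3*a - 40)/(a^2 + a - 30)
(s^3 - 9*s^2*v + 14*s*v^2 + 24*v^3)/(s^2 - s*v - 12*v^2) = (s^2 - 5*s*v - 6*v^2)/(s + 3*v)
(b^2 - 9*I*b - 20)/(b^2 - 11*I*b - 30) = (b - 4*I)/(b - 6*I)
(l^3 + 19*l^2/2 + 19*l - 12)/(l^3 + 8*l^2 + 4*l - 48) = (l - 1/2)/(l - 2)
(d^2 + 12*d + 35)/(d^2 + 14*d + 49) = (d + 5)/(d + 7)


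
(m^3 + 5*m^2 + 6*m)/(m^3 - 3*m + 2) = m*(m + 3)/(m^2 - 2*m + 1)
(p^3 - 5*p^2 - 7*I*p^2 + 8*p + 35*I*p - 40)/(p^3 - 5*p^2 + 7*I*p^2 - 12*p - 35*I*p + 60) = (p^2 - 7*I*p + 8)/(p^2 + 7*I*p - 12)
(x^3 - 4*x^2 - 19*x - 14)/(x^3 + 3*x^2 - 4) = (x^2 - 6*x - 7)/(x^2 + x - 2)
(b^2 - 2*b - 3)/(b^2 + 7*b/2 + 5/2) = 2*(b - 3)/(2*b + 5)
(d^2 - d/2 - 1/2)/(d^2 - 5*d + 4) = (d + 1/2)/(d - 4)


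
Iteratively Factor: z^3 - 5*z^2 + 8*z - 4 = (z - 1)*(z^2 - 4*z + 4) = (z - 2)*(z - 1)*(z - 2)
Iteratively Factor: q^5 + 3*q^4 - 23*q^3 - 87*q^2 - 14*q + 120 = (q + 2)*(q^4 + q^3 - 25*q^2 - 37*q + 60) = (q + 2)*(q + 4)*(q^3 - 3*q^2 - 13*q + 15) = (q - 1)*(q + 2)*(q + 4)*(q^2 - 2*q - 15) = (q - 1)*(q + 2)*(q + 3)*(q + 4)*(q - 5)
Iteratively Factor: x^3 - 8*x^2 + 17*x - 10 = (x - 5)*(x^2 - 3*x + 2) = (x - 5)*(x - 1)*(x - 2)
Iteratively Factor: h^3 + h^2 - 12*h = (h + 4)*(h^2 - 3*h) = h*(h + 4)*(h - 3)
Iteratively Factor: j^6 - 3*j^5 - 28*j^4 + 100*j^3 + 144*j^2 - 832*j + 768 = (j - 2)*(j^5 - j^4 - 30*j^3 + 40*j^2 + 224*j - 384) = (j - 2)*(j + 4)*(j^4 - 5*j^3 - 10*j^2 + 80*j - 96) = (j - 2)*(j + 4)^2*(j^3 - 9*j^2 + 26*j - 24) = (j - 3)*(j - 2)*(j + 4)^2*(j^2 - 6*j + 8) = (j - 3)*(j - 2)^2*(j + 4)^2*(j - 4)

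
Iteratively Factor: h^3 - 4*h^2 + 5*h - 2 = (h - 1)*(h^2 - 3*h + 2) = (h - 2)*(h - 1)*(h - 1)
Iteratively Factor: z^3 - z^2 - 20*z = (z - 5)*(z^2 + 4*z) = z*(z - 5)*(z + 4)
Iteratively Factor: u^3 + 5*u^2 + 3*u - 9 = (u - 1)*(u^2 + 6*u + 9) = (u - 1)*(u + 3)*(u + 3)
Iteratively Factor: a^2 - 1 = (a - 1)*(a + 1)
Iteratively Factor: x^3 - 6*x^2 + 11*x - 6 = (x - 2)*(x^2 - 4*x + 3) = (x - 3)*(x - 2)*(x - 1)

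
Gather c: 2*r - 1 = 2*r - 1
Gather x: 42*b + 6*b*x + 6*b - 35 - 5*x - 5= 48*b + x*(6*b - 5) - 40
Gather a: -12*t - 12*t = -24*t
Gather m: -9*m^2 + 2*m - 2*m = -9*m^2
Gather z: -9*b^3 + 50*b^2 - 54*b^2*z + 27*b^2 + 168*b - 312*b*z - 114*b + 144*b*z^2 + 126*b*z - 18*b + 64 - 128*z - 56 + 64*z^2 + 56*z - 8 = -9*b^3 + 77*b^2 + 36*b + z^2*(144*b + 64) + z*(-54*b^2 - 186*b - 72)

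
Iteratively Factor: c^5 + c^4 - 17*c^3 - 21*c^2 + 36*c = (c)*(c^4 + c^3 - 17*c^2 - 21*c + 36) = c*(c - 1)*(c^3 + 2*c^2 - 15*c - 36) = c*(c - 1)*(c + 3)*(c^2 - c - 12) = c*(c - 1)*(c + 3)^2*(c - 4)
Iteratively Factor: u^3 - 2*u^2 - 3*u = (u + 1)*(u^2 - 3*u) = (u - 3)*(u + 1)*(u)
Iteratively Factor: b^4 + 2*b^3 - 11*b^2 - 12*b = (b + 4)*(b^3 - 2*b^2 - 3*b) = (b + 1)*(b + 4)*(b^2 - 3*b) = b*(b + 1)*(b + 4)*(b - 3)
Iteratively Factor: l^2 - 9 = (l + 3)*(l - 3)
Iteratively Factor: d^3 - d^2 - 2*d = (d)*(d^2 - d - 2) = d*(d - 2)*(d + 1)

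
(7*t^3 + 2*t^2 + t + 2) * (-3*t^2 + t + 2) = -21*t^5 + t^4 + 13*t^3 - t^2 + 4*t + 4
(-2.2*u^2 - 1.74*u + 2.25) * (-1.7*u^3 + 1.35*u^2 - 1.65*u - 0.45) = 3.74*u^5 - 0.0120000000000009*u^4 - 2.544*u^3 + 6.8985*u^2 - 2.9295*u - 1.0125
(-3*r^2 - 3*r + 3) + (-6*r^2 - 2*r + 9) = -9*r^2 - 5*r + 12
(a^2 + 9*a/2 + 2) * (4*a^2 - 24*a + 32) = 4*a^4 - 6*a^3 - 68*a^2 + 96*a + 64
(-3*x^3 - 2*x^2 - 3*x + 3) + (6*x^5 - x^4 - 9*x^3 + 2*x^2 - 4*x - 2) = 6*x^5 - x^4 - 12*x^3 - 7*x + 1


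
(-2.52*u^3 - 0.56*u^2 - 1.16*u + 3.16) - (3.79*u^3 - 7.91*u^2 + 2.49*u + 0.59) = -6.31*u^3 + 7.35*u^2 - 3.65*u + 2.57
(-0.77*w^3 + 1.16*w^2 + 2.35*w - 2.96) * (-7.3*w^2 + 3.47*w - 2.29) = 5.621*w^5 - 11.1399*w^4 - 11.3665*w^3 + 27.1061*w^2 - 15.6527*w + 6.7784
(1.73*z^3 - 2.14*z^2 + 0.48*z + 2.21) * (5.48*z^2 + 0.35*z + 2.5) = 9.4804*z^5 - 11.1217*z^4 + 6.2064*z^3 + 6.9288*z^2 + 1.9735*z + 5.525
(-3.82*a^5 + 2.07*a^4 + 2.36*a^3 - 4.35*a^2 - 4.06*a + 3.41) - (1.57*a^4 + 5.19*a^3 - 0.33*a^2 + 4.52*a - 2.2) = -3.82*a^5 + 0.5*a^4 - 2.83*a^3 - 4.02*a^2 - 8.58*a + 5.61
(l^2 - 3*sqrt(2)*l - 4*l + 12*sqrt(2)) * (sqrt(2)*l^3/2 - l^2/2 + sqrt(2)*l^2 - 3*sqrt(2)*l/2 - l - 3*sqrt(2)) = sqrt(2)*l^5/2 - 7*l^4/2 - sqrt(2)*l^4 - 4*sqrt(2)*l^3 + 7*l^3 + 37*l^2 - 18*l - 72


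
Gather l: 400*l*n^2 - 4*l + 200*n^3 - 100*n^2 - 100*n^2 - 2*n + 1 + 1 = l*(400*n^2 - 4) + 200*n^3 - 200*n^2 - 2*n + 2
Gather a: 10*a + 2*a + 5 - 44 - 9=12*a - 48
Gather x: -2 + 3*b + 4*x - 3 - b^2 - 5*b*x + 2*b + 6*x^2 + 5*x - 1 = -b^2 + 5*b + 6*x^2 + x*(9 - 5*b) - 6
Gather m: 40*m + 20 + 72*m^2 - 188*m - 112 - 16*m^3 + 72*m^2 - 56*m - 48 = -16*m^3 + 144*m^2 - 204*m - 140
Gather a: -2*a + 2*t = -2*a + 2*t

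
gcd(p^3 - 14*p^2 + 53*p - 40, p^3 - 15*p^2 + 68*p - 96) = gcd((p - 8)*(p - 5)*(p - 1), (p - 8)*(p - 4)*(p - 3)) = p - 8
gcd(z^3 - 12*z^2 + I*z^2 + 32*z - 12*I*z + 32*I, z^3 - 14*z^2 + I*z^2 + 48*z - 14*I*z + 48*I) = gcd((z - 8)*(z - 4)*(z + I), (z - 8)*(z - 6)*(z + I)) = z^2 + z*(-8 + I) - 8*I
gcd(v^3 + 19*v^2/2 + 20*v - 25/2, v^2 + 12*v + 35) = v + 5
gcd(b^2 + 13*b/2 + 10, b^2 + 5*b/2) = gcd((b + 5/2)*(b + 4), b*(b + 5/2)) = b + 5/2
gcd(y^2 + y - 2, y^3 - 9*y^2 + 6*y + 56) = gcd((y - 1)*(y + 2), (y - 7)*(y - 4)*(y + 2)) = y + 2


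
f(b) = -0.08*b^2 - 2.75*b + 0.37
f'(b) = -0.16*b - 2.75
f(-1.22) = 3.61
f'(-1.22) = -2.55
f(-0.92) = 2.83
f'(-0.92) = -2.60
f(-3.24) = 8.44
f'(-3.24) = -2.23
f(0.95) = -2.31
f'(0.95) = -2.90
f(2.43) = -6.78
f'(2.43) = -3.14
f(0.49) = -1.00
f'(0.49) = -2.83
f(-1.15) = 3.43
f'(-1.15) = -2.57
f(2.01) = -5.48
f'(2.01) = -3.07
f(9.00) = -30.86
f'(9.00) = -4.19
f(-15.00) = 23.62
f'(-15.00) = -0.35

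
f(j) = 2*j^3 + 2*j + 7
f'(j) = 6*j^2 + 2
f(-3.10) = -58.78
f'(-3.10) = 59.66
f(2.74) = 53.62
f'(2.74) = 47.05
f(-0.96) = 3.31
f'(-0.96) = 7.53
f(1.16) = 12.44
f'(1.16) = 10.07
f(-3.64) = -96.74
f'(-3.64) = 81.50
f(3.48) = 98.25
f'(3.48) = 74.66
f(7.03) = 715.92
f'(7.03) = 298.53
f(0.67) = 8.94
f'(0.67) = 4.69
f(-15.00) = -6773.00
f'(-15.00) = 1352.00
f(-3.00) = -53.00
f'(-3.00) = 56.00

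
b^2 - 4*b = b*(b - 4)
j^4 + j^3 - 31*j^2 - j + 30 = (j - 5)*(j - 1)*(j + 1)*(j + 6)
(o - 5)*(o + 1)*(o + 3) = o^3 - o^2 - 17*o - 15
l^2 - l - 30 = (l - 6)*(l + 5)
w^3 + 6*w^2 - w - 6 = (w - 1)*(w + 1)*(w + 6)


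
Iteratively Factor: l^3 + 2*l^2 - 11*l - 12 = (l - 3)*(l^2 + 5*l + 4) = (l - 3)*(l + 4)*(l + 1)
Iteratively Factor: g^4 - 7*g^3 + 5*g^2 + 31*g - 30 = (g + 2)*(g^3 - 9*g^2 + 23*g - 15) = (g - 5)*(g + 2)*(g^2 - 4*g + 3) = (g - 5)*(g - 1)*(g + 2)*(g - 3)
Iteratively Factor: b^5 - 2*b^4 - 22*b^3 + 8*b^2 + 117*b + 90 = (b - 5)*(b^4 + 3*b^3 - 7*b^2 - 27*b - 18) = (b - 5)*(b + 3)*(b^3 - 7*b - 6) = (b - 5)*(b + 2)*(b + 3)*(b^2 - 2*b - 3) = (b - 5)*(b - 3)*(b + 2)*(b + 3)*(b + 1)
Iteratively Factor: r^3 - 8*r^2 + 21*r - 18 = (r - 2)*(r^2 - 6*r + 9) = (r - 3)*(r - 2)*(r - 3)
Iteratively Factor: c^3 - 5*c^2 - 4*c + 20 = (c - 2)*(c^2 - 3*c - 10) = (c - 2)*(c + 2)*(c - 5)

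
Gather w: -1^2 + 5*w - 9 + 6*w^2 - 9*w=6*w^2 - 4*w - 10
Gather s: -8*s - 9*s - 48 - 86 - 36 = -17*s - 170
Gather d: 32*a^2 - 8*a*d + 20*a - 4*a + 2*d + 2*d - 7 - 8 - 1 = 32*a^2 + 16*a + d*(4 - 8*a) - 16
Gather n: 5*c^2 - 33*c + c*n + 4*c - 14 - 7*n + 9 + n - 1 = 5*c^2 - 29*c + n*(c - 6) - 6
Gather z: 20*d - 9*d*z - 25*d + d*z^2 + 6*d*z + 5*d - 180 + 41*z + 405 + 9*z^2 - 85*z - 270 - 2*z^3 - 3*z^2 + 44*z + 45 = -3*d*z - 2*z^3 + z^2*(d + 6)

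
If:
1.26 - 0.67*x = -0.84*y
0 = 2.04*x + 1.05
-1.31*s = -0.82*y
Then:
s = -1.20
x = -0.51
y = -1.91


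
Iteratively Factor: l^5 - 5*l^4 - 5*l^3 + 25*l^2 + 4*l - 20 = (l - 2)*(l^4 - 3*l^3 - 11*l^2 + 3*l + 10) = (l - 5)*(l - 2)*(l^3 + 2*l^2 - l - 2) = (l - 5)*(l - 2)*(l + 1)*(l^2 + l - 2) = (l - 5)*(l - 2)*(l + 1)*(l + 2)*(l - 1)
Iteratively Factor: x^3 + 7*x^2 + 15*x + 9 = (x + 3)*(x^2 + 4*x + 3) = (x + 1)*(x + 3)*(x + 3)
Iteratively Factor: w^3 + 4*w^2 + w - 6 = (w + 3)*(w^2 + w - 2) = (w - 1)*(w + 3)*(w + 2)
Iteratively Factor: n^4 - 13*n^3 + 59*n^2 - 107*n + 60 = (n - 5)*(n^3 - 8*n^2 + 19*n - 12) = (n - 5)*(n - 1)*(n^2 - 7*n + 12) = (n - 5)*(n - 3)*(n - 1)*(n - 4)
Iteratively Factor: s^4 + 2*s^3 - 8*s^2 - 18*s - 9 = (s - 3)*(s^3 + 5*s^2 + 7*s + 3) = (s - 3)*(s + 1)*(s^2 + 4*s + 3) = (s - 3)*(s + 1)^2*(s + 3)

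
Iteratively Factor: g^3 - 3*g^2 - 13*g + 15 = (g + 3)*(g^2 - 6*g + 5) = (g - 1)*(g + 3)*(g - 5)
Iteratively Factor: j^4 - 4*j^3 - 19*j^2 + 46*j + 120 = (j - 5)*(j^3 + j^2 - 14*j - 24) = (j - 5)*(j - 4)*(j^2 + 5*j + 6) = (j - 5)*(j - 4)*(j + 3)*(j + 2)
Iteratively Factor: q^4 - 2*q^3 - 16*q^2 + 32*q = (q + 4)*(q^3 - 6*q^2 + 8*q) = (q - 4)*(q + 4)*(q^2 - 2*q) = q*(q - 4)*(q + 4)*(q - 2)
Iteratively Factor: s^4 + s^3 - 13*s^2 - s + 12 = (s - 3)*(s^3 + 4*s^2 - s - 4) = (s - 3)*(s - 1)*(s^2 + 5*s + 4) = (s - 3)*(s - 1)*(s + 4)*(s + 1)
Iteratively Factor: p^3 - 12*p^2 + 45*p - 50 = (p - 5)*(p^2 - 7*p + 10) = (p - 5)^2*(p - 2)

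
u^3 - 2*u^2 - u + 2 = (u - 2)*(u - 1)*(u + 1)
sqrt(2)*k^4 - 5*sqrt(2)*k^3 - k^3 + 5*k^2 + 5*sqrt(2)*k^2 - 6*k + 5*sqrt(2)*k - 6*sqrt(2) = (k - 3)*(k - 2)*(k - sqrt(2))*(sqrt(2)*k + 1)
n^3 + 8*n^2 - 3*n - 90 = (n - 3)*(n + 5)*(n + 6)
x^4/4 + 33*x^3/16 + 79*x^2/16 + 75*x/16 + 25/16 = (x/2 + 1/2)^2*(x + 5/4)*(x + 5)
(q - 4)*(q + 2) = q^2 - 2*q - 8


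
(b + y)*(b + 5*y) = b^2 + 6*b*y + 5*y^2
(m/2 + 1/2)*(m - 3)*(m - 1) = m^3/2 - 3*m^2/2 - m/2 + 3/2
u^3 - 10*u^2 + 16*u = u*(u - 8)*(u - 2)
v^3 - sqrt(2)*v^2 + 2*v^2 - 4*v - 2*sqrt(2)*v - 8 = (v + 2)*(v - 2*sqrt(2))*(v + sqrt(2))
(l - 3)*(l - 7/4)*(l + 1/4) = l^3 - 9*l^2/2 + 65*l/16 + 21/16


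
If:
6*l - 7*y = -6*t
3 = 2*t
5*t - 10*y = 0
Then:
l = -5/8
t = 3/2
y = 3/4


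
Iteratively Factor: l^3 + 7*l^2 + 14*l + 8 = (l + 1)*(l^2 + 6*l + 8) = (l + 1)*(l + 4)*(l + 2)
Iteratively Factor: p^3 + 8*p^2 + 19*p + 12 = (p + 1)*(p^2 + 7*p + 12) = (p + 1)*(p + 4)*(p + 3)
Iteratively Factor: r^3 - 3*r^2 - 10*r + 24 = (r - 2)*(r^2 - r - 12) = (r - 2)*(r + 3)*(r - 4)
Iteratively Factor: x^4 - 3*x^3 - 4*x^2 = (x)*(x^3 - 3*x^2 - 4*x) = x^2*(x^2 - 3*x - 4) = x^2*(x + 1)*(x - 4)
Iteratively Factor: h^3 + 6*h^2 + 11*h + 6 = (h + 2)*(h^2 + 4*h + 3) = (h + 1)*(h + 2)*(h + 3)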